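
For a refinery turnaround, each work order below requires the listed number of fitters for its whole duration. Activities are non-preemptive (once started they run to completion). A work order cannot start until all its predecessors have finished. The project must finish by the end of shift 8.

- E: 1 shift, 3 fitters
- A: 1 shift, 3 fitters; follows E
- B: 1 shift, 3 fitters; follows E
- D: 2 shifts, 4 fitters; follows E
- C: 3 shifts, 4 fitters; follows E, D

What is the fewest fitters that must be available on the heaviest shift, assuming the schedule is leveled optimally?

Early-start (E@1, A@2, B@2, D@2, C@4) gives peak 10: s1:3  s2:10  s3:4  s4:4  s5:4  s6:4  s7:0  s8:0.
Shift B→3, D→4, C→6.
Schedule E@1, A@2, B@3, D@4, C@6: s1:3  s2:3  s3:3  s4:4  s5:4  s6:4  s7:4  s8:4 — peak 4.
Total fitter-shifts = 29 over 8 shifts ⇒ peak ≥ ⌈29/8⌉ = 4, so 4 is optimal.

4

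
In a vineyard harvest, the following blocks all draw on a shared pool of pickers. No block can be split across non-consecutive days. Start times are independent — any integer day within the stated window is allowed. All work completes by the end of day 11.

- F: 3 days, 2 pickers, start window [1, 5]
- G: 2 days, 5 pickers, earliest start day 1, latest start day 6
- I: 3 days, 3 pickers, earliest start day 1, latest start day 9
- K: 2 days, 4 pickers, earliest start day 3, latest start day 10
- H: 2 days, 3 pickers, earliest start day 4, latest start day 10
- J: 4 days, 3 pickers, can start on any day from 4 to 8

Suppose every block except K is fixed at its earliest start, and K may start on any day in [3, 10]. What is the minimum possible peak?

10

K@3: d1:10  d2:10  d3:9  d4:10  d5:6  d6:3  d7:3  d8:0  d9:0  d10:0  d11:0 → peak 10
K@4: d1:10  d2:10  d3:5  d4:10  d5:10  d6:3  d7:3  d8:0  d9:0  d10:0  d11:0 → peak 10
K@5: d1:10  d2:10  d3:5  d4:6  d5:10  d6:7  d7:3  d8:0  d9:0  d10:0  d11:0 → peak 10
K@6: d1:10  d2:10  d3:5  d4:6  d5:6  d6:7  d7:7  d8:0  d9:0  d10:0  d11:0 → peak 10
K@7: d1:10  d2:10  d3:5  d4:6  d5:6  d6:3  d7:7  d8:4  d9:0  d10:0  d11:0 → peak 10
K@8: d1:10  d2:10  d3:5  d4:6  d5:6  d6:3  d7:3  d8:4  d9:4  d10:0  d11:0 → peak 10
K@9: d1:10  d2:10  d3:5  d4:6  d5:6  d6:3  d7:3  d8:0  d9:4  d10:4  d11:0 → peak 10
K@10: d1:10  d2:10  d3:5  d4:6  d5:6  d6:3  d7:3  d8:0  d9:0  d10:4  d11:4 → peak 10
Best is K@3, peak 10.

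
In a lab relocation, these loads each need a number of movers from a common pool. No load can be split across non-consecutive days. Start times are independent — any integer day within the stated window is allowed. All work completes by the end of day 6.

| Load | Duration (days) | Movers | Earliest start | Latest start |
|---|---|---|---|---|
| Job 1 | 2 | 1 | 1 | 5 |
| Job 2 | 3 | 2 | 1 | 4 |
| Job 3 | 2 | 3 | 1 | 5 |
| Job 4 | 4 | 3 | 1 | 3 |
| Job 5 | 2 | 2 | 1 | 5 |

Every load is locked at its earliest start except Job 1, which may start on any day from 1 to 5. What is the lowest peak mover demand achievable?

Job 1@1: d1:11  d2:11  d3:5  d4:3  d5:0  d6:0 → peak 11
Job 1@2: d1:10  d2:11  d3:6  d4:3  d5:0  d6:0 → peak 11
Job 1@3: d1:10  d2:10  d3:6  d4:4  d5:0  d6:0 → peak 10
Job 1@4: d1:10  d2:10  d3:5  d4:4  d5:1  d6:0 → peak 10
Job 1@5: d1:10  d2:10  d3:5  d4:3  d5:1  d6:1 → peak 10
Best is Job 1@3, peak 10.

10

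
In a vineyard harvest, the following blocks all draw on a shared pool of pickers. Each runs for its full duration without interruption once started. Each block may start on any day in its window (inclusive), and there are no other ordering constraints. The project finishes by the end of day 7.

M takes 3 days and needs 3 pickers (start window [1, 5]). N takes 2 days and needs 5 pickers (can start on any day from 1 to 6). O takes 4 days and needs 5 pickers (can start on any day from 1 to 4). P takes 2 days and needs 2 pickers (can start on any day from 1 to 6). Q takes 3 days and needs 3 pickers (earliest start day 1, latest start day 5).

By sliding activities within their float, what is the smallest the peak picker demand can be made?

8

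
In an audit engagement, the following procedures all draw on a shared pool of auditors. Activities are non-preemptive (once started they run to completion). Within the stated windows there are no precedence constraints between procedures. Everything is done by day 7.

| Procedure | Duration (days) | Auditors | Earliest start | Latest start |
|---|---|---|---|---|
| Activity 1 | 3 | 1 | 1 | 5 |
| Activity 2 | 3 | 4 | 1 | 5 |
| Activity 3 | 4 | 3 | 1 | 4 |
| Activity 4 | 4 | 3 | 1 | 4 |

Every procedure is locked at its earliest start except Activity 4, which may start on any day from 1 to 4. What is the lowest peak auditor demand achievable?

8

Activity 4@1: d1:11  d2:11  d3:11  d4:6  d5:0  d6:0  d7:0 → peak 11
Activity 4@2: d1:8  d2:11  d3:11  d4:6  d5:3  d6:0  d7:0 → peak 11
Activity 4@3: d1:8  d2:8  d3:11  d4:6  d5:3  d6:3  d7:0 → peak 11
Activity 4@4: d1:8  d2:8  d3:8  d4:6  d5:3  d6:3  d7:3 → peak 8
Best is Activity 4@4, peak 8.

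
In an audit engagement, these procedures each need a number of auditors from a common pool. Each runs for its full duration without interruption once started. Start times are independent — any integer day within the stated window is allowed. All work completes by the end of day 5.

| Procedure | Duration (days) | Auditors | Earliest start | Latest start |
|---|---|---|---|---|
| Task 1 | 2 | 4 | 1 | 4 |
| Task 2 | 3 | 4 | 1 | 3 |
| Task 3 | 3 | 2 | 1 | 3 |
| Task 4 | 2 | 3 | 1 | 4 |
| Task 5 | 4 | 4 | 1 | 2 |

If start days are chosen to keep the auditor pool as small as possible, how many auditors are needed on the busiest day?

11

Early-start (Task 1@1, Task 2@1, Task 3@1, Task 4@1, Task 5@1) gives peak 17: d1:17  d2:17  d3:10  d4:4  d5:0.
Shift Task 2→3, Task 4→4.
Schedule Task 1@1, Task 2@3, Task 3@1, Task 4@4, Task 5@1: d1:10  d2:10  d3:10  d4:11  d5:7 — peak 11.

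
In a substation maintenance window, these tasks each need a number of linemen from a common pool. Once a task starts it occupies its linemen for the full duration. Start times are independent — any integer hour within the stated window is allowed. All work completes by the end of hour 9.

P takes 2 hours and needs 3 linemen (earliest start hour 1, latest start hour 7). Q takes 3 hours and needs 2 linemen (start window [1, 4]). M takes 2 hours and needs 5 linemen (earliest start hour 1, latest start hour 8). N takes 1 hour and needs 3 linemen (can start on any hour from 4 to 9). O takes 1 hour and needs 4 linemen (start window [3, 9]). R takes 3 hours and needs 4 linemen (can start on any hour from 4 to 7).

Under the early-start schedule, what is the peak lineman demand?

10

Early-start schedule: P@1, Q@1, M@1, N@4, O@3, R@4.
Load per hour: hour 1: 10, hour 2: 10, hour 3: 6, hour 4: 7, hour 5: 4, hour 6: 4, hour 7: 0, hour 8: 0, hour 9: 0.
Peak is 10.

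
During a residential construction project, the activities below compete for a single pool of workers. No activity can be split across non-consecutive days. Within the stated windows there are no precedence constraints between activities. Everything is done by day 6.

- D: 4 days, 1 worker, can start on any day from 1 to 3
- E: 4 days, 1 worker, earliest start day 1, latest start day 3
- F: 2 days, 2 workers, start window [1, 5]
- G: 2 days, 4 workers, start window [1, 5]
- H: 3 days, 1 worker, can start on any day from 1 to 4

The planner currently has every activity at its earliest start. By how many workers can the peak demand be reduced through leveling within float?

Early-start peak: d1:9  d2:9  d3:3  d4:2  d5:0  d6:0 ⇒ 9.
Leveled (D@1, E@1, F@1, G@5, H@1): d1:5  d2:5  d3:3  d4:2  d5:4  d6:4 ⇒ 5.
Reduction 9 − 5 = 4.

4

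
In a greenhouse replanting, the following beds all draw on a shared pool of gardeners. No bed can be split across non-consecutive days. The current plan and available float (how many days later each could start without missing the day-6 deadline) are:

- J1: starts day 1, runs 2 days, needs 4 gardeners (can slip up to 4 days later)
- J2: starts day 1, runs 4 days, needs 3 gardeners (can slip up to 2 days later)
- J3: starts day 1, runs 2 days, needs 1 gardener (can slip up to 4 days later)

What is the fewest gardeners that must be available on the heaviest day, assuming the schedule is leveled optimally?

Early-start (J1@1, J2@1, J3@1) gives peak 8: d1:8  d2:8  d3:3  d4:3  d5:0  d6:0.
Shift J2→3, J3→3.
Schedule J1@1, J2@3, J3@3: d1:4  d2:4  d3:4  d4:4  d5:3  d6:3 — peak 4.
Total gardener-days = 22 over 6 days ⇒ peak ≥ ⌈22/6⌉ = 4, so 4 is optimal.

4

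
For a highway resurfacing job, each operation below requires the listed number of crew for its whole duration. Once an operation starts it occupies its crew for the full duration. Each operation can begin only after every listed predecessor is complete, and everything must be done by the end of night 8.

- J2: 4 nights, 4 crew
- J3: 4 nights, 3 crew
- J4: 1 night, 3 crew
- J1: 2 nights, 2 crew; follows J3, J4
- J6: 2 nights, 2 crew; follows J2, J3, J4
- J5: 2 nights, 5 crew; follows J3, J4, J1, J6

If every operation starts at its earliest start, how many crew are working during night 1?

At early start, night 1 has: J2, J3, J4.
Demand: 4 + 3 + 3 = 10.

10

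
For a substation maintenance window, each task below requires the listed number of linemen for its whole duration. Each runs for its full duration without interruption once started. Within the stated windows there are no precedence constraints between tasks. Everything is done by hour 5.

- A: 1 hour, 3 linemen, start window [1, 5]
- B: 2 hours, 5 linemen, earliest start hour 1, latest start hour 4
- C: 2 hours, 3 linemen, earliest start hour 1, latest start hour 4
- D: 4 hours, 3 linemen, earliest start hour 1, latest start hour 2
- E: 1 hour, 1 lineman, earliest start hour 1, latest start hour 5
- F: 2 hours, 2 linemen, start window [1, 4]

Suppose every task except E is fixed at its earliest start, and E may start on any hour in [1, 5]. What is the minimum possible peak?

16

E@1: h1:17  h2:13  h3:3  h4:3  h5:0 → peak 17
E@2: h1:16  h2:14  h3:3  h4:3  h5:0 → peak 16
E@3: h1:16  h2:13  h3:4  h4:3  h5:0 → peak 16
E@4: h1:16  h2:13  h3:3  h4:4  h5:0 → peak 16
E@5: h1:16  h2:13  h3:3  h4:3  h5:1 → peak 16
Best is E@2, peak 16.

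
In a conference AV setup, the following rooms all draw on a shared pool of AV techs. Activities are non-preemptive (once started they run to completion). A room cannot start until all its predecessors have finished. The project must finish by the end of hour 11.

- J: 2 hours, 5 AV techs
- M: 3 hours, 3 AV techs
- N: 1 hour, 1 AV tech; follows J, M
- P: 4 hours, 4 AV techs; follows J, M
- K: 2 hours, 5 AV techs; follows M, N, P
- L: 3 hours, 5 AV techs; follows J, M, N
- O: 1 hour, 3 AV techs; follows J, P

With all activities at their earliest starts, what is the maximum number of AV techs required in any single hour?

9

Early-start schedule: J@1, M@1, N@4, P@4, K@8, L@5, O@8.
Load per hour: hour 1: 8, hour 2: 8, hour 3: 3, hour 4: 5, hour 5: 9, hour 6: 9, hour 7: 9, hour 8: 8, hour 9: 5, hour 10: 0, hour 11: 0.
Peak is 9.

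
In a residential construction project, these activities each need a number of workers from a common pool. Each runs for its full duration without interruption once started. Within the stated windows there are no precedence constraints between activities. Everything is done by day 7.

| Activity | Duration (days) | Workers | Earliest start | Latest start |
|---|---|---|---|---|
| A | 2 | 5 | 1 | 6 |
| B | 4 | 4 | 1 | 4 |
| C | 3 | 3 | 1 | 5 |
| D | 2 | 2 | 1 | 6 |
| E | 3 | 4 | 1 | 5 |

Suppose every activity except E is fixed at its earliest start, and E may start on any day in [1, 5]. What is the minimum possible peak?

14

E@1: d1:18  d2:18  d3:11  d4:4  d5:0  d6:0  d7:0 → peak 18
E@2: d1:14  d2:18  d3:11  d4:8  d5:0  d6:0  d7:0 → peak 18
E@3: d1:14  d2:14  d3:11  d4:8  d5:4  d6:0  d7:0 → peak 14
E@4: d1:14  d2:14  d3:7  d4:8  d5:4  d6:4  d7:0 → peak 14
E@5: d1:14  d2:14  d3:7  d4:4  d5:4  d6:4  d7:4 → peak 14
Best is E@3, peak 14.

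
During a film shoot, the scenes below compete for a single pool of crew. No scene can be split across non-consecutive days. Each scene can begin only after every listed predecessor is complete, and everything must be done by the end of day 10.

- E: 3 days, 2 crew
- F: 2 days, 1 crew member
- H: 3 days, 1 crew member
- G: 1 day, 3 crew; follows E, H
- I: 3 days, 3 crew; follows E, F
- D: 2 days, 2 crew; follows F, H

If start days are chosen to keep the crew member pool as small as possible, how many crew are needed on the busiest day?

4

Early-start (E@1, F@1, H@1, G@4, I@4, D@4) gives peak 8: d1:4  d2:4  d3:3  d4:8  d5:5  d6:3  d7:0  d8:0  d9:0  d10:0.
Shift I→5, D→8.
Schedule E@1, F@1, H@1, G@4, I@5, D@8: d1:4  d2:4  d3:3  d4:3  d5:3  d6:3  d7:3  d8:2  d9:2  d10:0 — peak 4.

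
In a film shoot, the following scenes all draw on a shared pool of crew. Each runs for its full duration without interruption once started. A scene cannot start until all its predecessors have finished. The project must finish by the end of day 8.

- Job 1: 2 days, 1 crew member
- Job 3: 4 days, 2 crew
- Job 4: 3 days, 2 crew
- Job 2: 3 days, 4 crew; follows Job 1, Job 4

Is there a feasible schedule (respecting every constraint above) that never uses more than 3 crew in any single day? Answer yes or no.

no

Total crew member-days = 28; over 8 days the average is 28/8 > 3, so some day must exceed 3.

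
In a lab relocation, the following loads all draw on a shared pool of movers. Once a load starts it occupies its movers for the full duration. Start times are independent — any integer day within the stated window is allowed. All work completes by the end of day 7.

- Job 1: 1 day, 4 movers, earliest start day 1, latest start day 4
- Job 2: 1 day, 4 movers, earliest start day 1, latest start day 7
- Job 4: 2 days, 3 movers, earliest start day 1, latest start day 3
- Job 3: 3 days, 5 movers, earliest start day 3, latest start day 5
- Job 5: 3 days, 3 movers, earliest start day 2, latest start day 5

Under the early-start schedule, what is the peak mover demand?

11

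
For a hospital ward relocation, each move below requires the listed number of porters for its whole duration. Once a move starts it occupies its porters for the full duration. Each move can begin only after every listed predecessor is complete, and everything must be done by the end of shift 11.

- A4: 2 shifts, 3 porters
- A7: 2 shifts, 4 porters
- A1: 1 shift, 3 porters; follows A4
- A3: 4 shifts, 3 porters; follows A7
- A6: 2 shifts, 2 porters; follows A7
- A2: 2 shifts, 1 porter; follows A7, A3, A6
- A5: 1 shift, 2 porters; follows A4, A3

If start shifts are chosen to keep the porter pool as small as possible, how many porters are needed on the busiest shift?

5

Early-start (A4@1, A7@1, A1@3, A3@3, A6@3, A2@7, A5@7) gives peak 8: s1:7  s2:7  s3:8  s4:5  s5:3  s6:3  s7:3  s8:1  s9:0  s10:0  s11:0.
Shift A7→3, A1→5, A3→6, A6→5, A2→10, A5→10.
Schedule A4@1, A7@3, A1@5, A3@6, A6@5, A2@10, A5@10: s1:3  s2:3  s3:4  s4:4  s5:5  s6:5  s7:3  s8:3  s9:3  s10:3  s11:1 — peak 5.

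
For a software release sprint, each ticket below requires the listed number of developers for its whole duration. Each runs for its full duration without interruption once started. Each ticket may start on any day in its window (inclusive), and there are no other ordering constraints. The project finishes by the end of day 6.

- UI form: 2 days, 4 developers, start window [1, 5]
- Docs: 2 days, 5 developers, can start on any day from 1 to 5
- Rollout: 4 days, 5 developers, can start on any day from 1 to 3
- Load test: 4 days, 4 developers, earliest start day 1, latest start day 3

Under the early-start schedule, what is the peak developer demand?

18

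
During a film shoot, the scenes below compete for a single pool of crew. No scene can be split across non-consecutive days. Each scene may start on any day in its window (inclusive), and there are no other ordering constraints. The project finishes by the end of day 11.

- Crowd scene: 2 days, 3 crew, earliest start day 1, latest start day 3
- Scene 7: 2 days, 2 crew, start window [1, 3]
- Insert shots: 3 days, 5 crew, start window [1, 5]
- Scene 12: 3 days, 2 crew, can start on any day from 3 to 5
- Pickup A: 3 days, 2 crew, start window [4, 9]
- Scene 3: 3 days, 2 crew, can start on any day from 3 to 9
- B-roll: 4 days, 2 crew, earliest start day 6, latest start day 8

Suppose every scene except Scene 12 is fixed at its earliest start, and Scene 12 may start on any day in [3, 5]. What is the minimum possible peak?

Scene 12@3: d1:10  d2:10  d3:9  d4:6  d5:6  d6:4  d7:2  d8:2  d9:2  d10:0  d11:0 → peak 10
Scene 12@4: d1:10  d2:10  d3:7  d4:6  d5:6  d6:6  d7:2  d8:2  d9:2  d10:0  d11:0 → peak 10
Scene 12@5: d1:10  d2:10  d3:7  d4:4  d5:6  d6:6  d7:4  d8:2  d9:2  d10:0  d11:0 → peak 10
Best is Scene 12@3, peak 10.

10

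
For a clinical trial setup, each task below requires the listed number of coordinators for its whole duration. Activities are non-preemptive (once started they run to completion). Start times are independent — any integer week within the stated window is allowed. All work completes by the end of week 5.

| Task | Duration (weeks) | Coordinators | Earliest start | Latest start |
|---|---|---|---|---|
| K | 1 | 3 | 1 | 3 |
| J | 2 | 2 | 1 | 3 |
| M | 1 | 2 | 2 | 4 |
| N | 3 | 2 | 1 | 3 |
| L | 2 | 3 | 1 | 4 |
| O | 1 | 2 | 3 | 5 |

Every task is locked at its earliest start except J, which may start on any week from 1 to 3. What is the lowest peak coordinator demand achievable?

J@1: w1:10  w2:9  w3:4  w4:0  w5:0 → peak 10
J@2: w1:8  w2:9  w3:6  w4:0  w5:0 → peak 9
J@3: w1:8  w2:7  w3:6  w4:2  w5:0 → peak 8
Best is J@3, peak 8.

8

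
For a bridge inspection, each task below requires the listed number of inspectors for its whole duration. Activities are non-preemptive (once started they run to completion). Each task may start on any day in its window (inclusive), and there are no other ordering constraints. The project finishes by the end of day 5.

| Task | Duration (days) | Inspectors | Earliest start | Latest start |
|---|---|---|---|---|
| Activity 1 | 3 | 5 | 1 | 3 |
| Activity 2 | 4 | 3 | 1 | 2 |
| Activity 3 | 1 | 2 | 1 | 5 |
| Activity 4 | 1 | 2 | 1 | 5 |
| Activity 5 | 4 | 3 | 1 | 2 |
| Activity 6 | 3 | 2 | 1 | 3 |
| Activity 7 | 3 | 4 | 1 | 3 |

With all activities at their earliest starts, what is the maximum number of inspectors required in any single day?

Early-start schedule: Activity 1@1, Activity 2@1, Activity 3@1, Activity 4@1, Activity 5@1, Activity 6@1, Activity 7@1.
Load per day: day 1: 21, day 2: 17, day 3: 17, day 4: 6, day 5: 0.
Peak is 21.

21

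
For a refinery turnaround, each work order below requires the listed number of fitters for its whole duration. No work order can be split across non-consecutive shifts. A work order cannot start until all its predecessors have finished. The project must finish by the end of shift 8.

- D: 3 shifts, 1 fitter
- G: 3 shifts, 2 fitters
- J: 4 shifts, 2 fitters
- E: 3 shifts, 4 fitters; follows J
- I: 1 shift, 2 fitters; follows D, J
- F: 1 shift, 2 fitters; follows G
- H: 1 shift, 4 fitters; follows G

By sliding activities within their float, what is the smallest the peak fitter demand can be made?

6

Early-start (D@1, G@1, J@1, E@5, I@5, F@4, H@4) gives peak 8: s1:5  s2:5  s3:5  s4:8  s5:6  s6:4  s7:4  s8:0.
Shift H→8.
Schedule D@1, G@1, J@1, E@5, I@5, F@4, H@8: s1:5  s2:5  s3:5  s4:4  s5:6  s6:4  s7:4  s8:4 — peak 6.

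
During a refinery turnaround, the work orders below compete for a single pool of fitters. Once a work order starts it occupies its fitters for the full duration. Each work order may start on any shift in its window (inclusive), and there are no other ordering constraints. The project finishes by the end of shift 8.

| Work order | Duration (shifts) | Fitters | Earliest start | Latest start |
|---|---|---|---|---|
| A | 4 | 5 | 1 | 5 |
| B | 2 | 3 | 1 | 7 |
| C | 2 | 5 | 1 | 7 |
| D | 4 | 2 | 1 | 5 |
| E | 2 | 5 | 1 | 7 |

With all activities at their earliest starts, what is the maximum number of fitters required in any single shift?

Early-start schedule: A@1, B@1, C@1, D@1, E@1.
Load per shift: shift 1: 20, shift 2: 20, shift 3: 7, shift 4: 7, shift 5: 0, shift 6: 0, shift 7: 0, shift 8: 0.
Peak is 20.

20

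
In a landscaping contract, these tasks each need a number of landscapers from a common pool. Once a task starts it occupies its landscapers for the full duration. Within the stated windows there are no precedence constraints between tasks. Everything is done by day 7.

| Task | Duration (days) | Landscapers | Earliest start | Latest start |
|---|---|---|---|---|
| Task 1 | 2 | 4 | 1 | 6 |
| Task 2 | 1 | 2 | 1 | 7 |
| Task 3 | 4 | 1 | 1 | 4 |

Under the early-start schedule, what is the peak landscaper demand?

7

Early-start schedule: Task 1@1, Task 2@1, Task 3@1.
Load per day: day 1: 7, day 2: 5, day 3: 1, day 4: 1, day 5: 0, day 6: 0, day 7: 0.
Peak is 7.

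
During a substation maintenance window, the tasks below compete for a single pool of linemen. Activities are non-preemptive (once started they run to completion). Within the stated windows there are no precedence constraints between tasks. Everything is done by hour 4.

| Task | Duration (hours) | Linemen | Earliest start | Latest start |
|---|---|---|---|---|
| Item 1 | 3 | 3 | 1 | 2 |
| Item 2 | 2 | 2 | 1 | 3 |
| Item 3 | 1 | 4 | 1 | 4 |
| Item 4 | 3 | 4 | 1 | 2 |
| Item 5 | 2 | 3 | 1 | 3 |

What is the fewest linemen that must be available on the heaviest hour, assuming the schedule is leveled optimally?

Early-start (Item 1@1, Item 2@1, Item 3@1, Item 4@1, Item 5@1) gives peak 16: h1:16  h2:12  h3:7  h4:0.
Shift Item 4→2, Item 5→3.
Schedule Item 1@1, Item 2@1, Item 3@1, Item 4@2, Item 5@3: h1:9  h2:9  h3:10  h4:7 — peak 10.

10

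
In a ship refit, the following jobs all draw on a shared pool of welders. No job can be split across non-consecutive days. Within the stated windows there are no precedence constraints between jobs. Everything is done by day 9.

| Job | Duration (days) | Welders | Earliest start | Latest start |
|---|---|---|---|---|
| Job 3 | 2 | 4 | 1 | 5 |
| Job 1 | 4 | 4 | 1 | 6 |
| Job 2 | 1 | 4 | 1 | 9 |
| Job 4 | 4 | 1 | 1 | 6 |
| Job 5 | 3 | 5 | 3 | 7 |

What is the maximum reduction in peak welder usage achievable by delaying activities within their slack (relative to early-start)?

Early-start peak: d1:13  d2:9  d3:10  d4:10  d5:5  d6:0  d7:0  d8:0  d9:0 ⇒ 13.
Leveled (Job 3@1, Job 1@1, Job 2@3, Job 4@4, Job 5@5): d1:8  d2:8  d3:8  d4:5  d5:6  d6:6  d7:6  d8:0  d9:0 ⇒ 8.
Reduction 13 − 8 = 5.

5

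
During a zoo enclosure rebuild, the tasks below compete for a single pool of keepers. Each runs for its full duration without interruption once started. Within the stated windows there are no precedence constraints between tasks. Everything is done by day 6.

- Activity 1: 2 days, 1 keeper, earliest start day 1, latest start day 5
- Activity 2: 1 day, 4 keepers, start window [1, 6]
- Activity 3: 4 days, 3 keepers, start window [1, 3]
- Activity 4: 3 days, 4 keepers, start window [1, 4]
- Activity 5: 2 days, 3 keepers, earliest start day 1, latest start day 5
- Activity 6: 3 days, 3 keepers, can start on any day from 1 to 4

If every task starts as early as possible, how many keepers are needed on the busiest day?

18

Early-start schedule: Activity 1@1, Activity 2@1, Activity 3@1, Activity 4@1, Activity 5@1, Activity 6@1.
Load per day: day 1: 18, day 2: 14, day 3: 10, day 4: 3, day 5: 0, day 6: 0.
Peak is 18.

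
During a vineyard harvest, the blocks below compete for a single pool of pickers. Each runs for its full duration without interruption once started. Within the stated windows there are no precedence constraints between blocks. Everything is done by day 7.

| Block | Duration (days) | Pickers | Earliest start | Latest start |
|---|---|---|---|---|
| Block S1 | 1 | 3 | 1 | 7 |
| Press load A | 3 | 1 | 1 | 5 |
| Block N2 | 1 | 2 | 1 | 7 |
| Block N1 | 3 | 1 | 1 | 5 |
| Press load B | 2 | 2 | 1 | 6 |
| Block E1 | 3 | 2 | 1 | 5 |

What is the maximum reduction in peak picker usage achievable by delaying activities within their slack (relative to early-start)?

8

Early-start peak: d1:11  d2:6  d3:4  d4:0  d5:0  d6:0  d7:0 ⇒ 11.
Leveled (Block S1@1, Press load A@2, Block N2@2, Block N1@5, Press load B@3, Block E1@5): d1:3  d2:3  d3:3  d4:3  d5:3  d6:3  d7:3 ⇒ 3.
Reduction 11 − 3 = 8.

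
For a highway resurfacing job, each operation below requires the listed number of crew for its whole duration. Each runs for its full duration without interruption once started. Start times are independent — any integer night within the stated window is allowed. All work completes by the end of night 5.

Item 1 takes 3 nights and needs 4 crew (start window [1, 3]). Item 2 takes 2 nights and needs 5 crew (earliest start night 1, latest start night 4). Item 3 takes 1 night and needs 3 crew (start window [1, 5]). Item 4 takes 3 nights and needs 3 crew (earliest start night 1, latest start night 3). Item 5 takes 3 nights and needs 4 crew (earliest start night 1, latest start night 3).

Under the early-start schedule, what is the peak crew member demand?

Early-start schedule: Item 1@1, Item 2@1, Item 3@1, Item 4@1, Item 5@1.
Load per night: night 1: 19, night 2: 16, night 3: 11, night 4: 0, night 5: 0.
Peak is 19.

19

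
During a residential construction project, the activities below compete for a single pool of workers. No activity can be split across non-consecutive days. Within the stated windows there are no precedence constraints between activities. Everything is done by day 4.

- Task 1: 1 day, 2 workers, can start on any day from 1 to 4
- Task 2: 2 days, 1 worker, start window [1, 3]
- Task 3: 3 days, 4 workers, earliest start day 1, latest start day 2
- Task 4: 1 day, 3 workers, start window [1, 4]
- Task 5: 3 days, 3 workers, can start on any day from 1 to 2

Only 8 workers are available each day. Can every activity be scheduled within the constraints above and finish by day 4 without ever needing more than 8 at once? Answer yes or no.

yes

Schedule Task 1@1, Task 2@1, Task 3@1, Task 4@4, Task 5@2: d1:7  d2:8  d3:7  d4:6 — peak 8 ≤ 8.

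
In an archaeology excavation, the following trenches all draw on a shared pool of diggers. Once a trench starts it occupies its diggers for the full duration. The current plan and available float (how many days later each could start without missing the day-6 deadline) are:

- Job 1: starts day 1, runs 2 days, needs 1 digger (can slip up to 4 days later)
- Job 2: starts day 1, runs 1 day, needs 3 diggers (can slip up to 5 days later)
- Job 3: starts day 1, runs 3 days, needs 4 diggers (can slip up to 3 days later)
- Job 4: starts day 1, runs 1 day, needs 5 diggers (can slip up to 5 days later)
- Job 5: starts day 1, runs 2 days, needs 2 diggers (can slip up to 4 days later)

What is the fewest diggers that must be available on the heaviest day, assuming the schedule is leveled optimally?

Early-start (Job 1@1, Job 2@1, Job 3@1, Job 4@1, Job 5@1) gives peak 15: d1:15  d2:7  d3:4  d4:0  d5:0  d6:0.
Shift Job 2→4, Job 4→6, Job 5→4.
Schedule Job 1@1, Job 2@4, Job 3@1, Job 4@6, Job 5@4: d1:5  d2:5  d3:4  d4:5  d5:2  d6:5 — peak 5.
Total digger-days = 26 over 6 days ⇒ peak ≥ ⌈26/6⌉ = 5, so 5 is optimal.

5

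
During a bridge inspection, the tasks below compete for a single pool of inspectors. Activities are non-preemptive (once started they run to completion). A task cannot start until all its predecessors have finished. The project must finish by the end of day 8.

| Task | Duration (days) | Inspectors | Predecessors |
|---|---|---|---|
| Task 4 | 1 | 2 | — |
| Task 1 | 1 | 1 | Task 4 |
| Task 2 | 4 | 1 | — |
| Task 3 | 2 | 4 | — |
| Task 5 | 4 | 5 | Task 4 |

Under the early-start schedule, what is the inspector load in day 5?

At early start, day 5 has: Task 5.
Demand: 5 = 5.

5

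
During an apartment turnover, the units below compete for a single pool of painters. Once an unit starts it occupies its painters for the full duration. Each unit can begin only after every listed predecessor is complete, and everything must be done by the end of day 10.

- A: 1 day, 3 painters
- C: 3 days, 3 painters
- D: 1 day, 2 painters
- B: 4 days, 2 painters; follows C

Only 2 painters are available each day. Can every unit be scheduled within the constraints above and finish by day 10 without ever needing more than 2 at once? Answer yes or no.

no

Total painter-days = 22; over 10 days the average is 22/10 > 2, so some day must exceed 2.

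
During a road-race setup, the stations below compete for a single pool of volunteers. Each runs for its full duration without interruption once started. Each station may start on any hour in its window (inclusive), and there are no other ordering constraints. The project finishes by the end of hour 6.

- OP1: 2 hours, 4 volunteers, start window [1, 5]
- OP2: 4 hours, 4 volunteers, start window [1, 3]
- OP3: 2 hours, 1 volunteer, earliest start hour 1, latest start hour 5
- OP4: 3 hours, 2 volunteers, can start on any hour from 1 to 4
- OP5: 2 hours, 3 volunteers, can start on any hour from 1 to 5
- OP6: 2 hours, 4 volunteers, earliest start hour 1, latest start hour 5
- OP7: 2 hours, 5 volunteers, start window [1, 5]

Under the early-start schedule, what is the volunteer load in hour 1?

At early start, hour 1 has: OP1, OP2, OP3, OP4, OP5, OP6, OP7.
Demand: 4 + 4 + 1 + 2 + 3 + 4 + 5 = 23.

23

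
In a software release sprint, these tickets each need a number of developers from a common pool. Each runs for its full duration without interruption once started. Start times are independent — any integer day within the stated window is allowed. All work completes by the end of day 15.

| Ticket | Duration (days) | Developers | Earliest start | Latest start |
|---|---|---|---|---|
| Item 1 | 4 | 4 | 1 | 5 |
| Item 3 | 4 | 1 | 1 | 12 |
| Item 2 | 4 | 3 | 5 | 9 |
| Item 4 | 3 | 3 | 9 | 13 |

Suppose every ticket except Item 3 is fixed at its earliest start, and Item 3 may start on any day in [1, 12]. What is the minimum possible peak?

4

Item 3@1: d1:5  d2:5  d3:5  d4:5  d5:3  d6:3  d7:3  d8:3  d9:3  d10:3  d11:3  d12:0  d13:0  d14:0  d15:0 → peak 5
Item 3@2: d1:4  d2:5  d3:5  d4:5  d5:4  d6:3  d7:3  d8:3  d9:3  d10:3  d11:3  d12:0  d13:0  d14:0  d15:0 → peak 5
Item 3@3: d1:4  d2:4  d3:5  d4:5  d5:4  d6:4  d7:3  d8:3  d9:3  d10:3  d11:3  d12:0  d13:0  d14:0  d15:0 → peak 5
Item 3@4: d1:4  d2:4  d3:4  d4:5  d5:4  d6:4  d7:4  d8:3  d9:3  d10:3  d11:3  d12:0  d13:0  d14:0  d15:0 → peak 5
Item 3@5: d1:4  d2:4  d3:4  d4:4  d5:4  d6:4  d7:4  d8:4  d9:3  d10:3  d11:3  d12:0  d13:0  d14:0  d15:0 → peak 4
Item 3@6: d1:4  d2:4  d3:4  d4:4  d5:3  d6:4  d7:4  d8:4  d9:4  d10:3  d11:3  d12:0  d13:0  d14:0  d15:0 → peak 4
Item 3@7: d1:4  d2:4  d3:4  d4:4  d5:3  d6:3  d7:4  d8:4  d9:4  d10:4  d11:3  d12:0  d13:0  d14:0  d15:0 → peak 4
Item 3@8: d1:4  d2:4  d3:4  d4:4  d5:3  d6:3  d7:3  d8:4  d9:4  d10:4  d11:4  d12:0  d13:0  d14:0  d15:0 → peak 4
Item 3@9: d1:4  d2:4  d3:4  d4:4  d5:3  d6:3  d7:3  d8:3  d9:4  d10:4  d11:4  d12:1  d13:0  d14:0  d15:0 → peak 4
Item 3@10: d1:4  d2:4  d3:4  d4:4  d5:3  d6:3  d7:3  d8:3  d9:3  d10:4  d11:4  d12:1  d13:1  d14:0  d15:0 → peak 4
Item 3@11: d1:4  d2:4  d3:4  d4:4  d5:3  d6:3  d7:3  d8:3  d9:3  d10:3  d11:4  d12:1  d13:1  d14:1  d15:0 → peak 4
Item 3@12: d1:4  d2:4  d3:4  d4:4  d5:3  d6:3  d7:3  d8:3  d9:3  d10:3  d11:3  d12:1  d13:1  d14:1  d15:1 → peak 4
Best is Item 3@5, peak 4.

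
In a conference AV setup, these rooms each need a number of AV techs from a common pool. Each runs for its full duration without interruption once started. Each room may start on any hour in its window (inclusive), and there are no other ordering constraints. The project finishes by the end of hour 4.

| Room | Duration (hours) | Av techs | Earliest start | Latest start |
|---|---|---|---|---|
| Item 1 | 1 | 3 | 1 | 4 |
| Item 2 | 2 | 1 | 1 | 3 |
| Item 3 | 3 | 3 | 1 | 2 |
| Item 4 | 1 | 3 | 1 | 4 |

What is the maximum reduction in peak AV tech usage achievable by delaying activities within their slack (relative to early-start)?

4

Early-start peak: h1:10  h2:4  h3:3  h4:0 ⇒ 10.
Leveled (Item 1@1, Item 2@1, Item 3@2, Item 4@3): h1:4  h2:4  h3:6  h4:3 ⇒ 6.
Reduction 10 − 6 = 4.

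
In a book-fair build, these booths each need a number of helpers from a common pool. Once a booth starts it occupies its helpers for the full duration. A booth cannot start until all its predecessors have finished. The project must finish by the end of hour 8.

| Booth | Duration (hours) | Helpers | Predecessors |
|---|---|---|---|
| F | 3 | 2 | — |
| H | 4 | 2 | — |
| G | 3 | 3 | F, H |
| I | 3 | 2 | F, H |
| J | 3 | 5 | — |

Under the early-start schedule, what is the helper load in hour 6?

At early start, hour 6 has: G, I.
Demand: 3 + 2 = 5.

5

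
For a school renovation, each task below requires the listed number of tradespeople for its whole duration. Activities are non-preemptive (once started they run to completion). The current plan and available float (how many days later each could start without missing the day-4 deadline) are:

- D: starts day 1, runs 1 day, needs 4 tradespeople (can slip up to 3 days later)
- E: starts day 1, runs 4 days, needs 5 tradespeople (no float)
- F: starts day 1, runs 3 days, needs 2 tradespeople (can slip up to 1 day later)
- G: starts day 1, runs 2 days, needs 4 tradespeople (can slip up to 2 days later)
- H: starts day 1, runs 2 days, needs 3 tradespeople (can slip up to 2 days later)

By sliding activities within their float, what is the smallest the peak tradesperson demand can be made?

Early-start (D@1, E@1, F@1, G@1, H@1) gives peak 18: d1:18  d2:14  d3:7  d4:5.
Shift F→2, G→3.
Schedule D@1, E@1, F@2, G@3, H@1: d1:12  d2:10  d3:11  d4:11 — peak 12.

12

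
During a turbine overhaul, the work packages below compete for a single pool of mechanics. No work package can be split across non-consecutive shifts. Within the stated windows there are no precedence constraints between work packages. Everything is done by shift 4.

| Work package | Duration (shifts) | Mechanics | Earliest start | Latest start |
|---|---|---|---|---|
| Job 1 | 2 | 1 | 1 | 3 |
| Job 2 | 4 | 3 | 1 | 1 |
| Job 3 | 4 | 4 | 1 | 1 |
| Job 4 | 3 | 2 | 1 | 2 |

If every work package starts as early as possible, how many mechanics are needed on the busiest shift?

10

Early-start schedule: Job 1@1, Job 2@1, Job 3@1, Job 4@1.
Load per shift: shift 1: 10, shift 2: 10, shift 3: 9, shift 4: 7.
Peak is 10.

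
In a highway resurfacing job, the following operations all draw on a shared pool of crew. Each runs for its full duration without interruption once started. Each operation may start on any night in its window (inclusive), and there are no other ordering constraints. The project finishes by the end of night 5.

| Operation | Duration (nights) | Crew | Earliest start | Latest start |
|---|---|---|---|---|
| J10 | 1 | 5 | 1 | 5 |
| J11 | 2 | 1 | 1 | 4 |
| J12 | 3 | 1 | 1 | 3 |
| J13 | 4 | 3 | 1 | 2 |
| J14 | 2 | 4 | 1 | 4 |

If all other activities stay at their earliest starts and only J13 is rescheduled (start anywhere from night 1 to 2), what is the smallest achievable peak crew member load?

11

J13@1: n1:14  n2:9  n3:4  n4:3  n5:0 → peak 14
J13@2: n1:11  n2:9  n3:4  n4:3  n5:3 → peak 11
Best is J13@2, peak 11.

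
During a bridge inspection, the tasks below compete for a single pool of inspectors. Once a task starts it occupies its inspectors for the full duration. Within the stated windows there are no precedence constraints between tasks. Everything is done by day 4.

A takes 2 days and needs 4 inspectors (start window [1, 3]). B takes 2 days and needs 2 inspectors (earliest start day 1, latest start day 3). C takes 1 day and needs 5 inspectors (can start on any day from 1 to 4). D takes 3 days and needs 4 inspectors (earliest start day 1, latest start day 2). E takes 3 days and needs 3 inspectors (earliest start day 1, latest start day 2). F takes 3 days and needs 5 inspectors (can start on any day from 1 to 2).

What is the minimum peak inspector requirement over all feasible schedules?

Early-start (A@1, B@1, C@1, D@1, E@1, F@1) gives peak 23: d1:23  d2:18  d3:12  d4:0.
Shift B→3, F→2.
Schedule A@1, B@3, C@1, D@1, E@1, F@2: d1:16  d2:16  d3:14  d4:7 — peak 16.

16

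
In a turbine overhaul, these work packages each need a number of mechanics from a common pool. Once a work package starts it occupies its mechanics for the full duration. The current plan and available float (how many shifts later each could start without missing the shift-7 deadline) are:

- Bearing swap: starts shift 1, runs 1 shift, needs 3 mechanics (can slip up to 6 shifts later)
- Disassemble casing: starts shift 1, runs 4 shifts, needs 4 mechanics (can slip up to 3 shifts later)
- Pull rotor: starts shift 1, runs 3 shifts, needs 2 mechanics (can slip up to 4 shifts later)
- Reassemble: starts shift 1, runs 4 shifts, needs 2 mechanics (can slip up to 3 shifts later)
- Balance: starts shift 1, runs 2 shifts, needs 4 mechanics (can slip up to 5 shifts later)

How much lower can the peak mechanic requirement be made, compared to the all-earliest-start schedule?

Early-start peak: s1:15  s2:12  s3:8  s4:6  s5:0  s6:0  s7:0 ⇒ 15.
Leveled (Bearing swap@1, Disassemble casing@2, Pull rotor@1, Reassemble@4, Balance@6): s1:5  s2:6  s3:6  s4:6  s5:6  s6:6  s7:6 ⇒ 6.
Reduction 15 − 6 = 9.

9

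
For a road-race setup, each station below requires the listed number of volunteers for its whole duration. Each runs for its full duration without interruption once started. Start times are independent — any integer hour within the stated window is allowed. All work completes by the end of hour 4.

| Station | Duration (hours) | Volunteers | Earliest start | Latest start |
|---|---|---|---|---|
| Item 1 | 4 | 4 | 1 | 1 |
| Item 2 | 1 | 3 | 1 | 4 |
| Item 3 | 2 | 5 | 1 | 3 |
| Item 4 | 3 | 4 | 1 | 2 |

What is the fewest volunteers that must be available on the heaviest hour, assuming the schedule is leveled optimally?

13

Early-start (Item 1@1, Item 2@1, Item 3@1, Item 4@1) gives peak 16: h1:16  h2:13  h3:8  h4:4.
Shift Item 4→2.
Schedule Item 1@1, Item 2@1, Item 3@1, Item 4@2: h1:12  h2:13  h3:8  h4:8 — peak 13.
No arrangement of the 24 feasible schedules does better.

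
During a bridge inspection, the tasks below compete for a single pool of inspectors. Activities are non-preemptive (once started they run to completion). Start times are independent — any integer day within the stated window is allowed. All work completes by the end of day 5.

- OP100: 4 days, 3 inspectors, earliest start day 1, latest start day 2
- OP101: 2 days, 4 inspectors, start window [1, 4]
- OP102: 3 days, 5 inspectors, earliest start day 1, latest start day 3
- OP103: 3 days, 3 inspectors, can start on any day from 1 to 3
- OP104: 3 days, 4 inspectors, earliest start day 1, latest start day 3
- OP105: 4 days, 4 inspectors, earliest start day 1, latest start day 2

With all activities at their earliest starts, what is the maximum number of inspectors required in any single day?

Early-start schedule: OP100@1, OP101@1, OP102@1, OP103@1, OP104@1, OP105@1.
Load per day: day 1: 23, day 2: 23, day 3: 19, day 4: 7, day 5: 0.
Peak is 23.

23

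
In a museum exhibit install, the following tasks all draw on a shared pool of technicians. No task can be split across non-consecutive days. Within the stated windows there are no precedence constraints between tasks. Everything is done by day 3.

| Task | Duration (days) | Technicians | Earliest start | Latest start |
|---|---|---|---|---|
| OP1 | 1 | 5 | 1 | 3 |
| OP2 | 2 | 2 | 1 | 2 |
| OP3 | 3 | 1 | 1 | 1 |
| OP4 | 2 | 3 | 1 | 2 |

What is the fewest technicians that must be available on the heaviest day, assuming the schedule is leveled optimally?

6

Early-start (OP1@1, OP2@1, OP3@1, OP4@1) gives peak 11: d1:11  d2:6  d3:1.
Shift OP2→2, OP4→2.
Schedule OP1@1, OP2@2, OP3@1, OP4@2: d1:6  d2:6  d3:6 — peak 6.
Total technician-days = 18 over 3 days ⇒ peak ≥ ⌈18/3⌉ = 6, so 6 is optimal.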